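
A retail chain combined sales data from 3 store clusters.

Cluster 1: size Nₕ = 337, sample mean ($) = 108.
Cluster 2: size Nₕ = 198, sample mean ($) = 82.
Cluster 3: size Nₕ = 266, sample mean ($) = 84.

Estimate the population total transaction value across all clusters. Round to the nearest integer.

Population total = Σ Nₕ·x̄ₕ (each stratum's size times its mean).
337·108 + 198·82 + 266·84 = 36396 + 16236 + 22344 = 74976.

74976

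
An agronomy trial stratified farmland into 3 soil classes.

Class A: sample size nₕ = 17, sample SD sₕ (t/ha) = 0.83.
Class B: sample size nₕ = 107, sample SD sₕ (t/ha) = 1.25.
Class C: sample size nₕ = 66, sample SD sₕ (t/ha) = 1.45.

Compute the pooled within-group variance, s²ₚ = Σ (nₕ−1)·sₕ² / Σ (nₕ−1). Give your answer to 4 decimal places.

Degrees of freedom: 16 + 106 + 65 = 187.
Σ(nₕ−1)sₕ² = 16·0.6889 + 106·1.5625 + 65·2.1025 = 313.3099.
s²ₚ = 313.3099 / 187 = 1.675454... → 1.6755.

1.6755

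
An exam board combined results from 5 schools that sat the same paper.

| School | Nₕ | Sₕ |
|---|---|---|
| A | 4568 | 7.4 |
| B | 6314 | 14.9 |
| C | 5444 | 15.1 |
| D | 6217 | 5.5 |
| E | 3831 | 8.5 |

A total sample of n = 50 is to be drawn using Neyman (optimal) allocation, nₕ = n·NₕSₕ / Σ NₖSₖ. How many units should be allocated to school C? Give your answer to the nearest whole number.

A: NₕSₕ = 4568·7.4 = 33803.2
B: NₕSₕ = 6314·14.9 = 94078.6
C: NₕSₕ = 5444·15.1 = 82204.4
D: NₕSₕ = 6217·5.5 = 34193.5
E: NₕSₕ = 3831·8.5 = 32563.5
Σ NₕSₕ = 276843.2.
n_C = 50·82204.4/276843.2 = 14.847... → 15.

15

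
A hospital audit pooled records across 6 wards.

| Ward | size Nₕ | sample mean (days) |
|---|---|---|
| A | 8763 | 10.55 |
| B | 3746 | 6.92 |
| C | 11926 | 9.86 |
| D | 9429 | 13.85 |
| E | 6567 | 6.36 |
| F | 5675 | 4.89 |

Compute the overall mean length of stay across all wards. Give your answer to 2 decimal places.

x̄_st = (Σ Nₕx̄ₕ) / (Σ Nₕ) = (8763·10.55 + 3746·6.92 + 11926·9.86 + 9429·13.85 + 6567·6.36 + 5675·4.89) / 46106
= 436070.85 / 46106 = 9.4580... → 9.46.

9.46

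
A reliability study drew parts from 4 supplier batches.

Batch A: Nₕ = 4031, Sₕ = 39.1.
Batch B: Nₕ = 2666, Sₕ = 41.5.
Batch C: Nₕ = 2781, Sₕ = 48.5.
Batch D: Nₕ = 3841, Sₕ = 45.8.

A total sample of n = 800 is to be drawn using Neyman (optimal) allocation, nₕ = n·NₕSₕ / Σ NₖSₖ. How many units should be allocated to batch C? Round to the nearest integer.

186

A: NₕSₕ = 4031·39.1 = 157612.1
B: NₕSₕ = 2666·41.5 = 110639
C: NₕSₕ = 2781·48.5 = 134878.5
D: NₕSₕ = 3841·45.8 = 175917.8
Σ NₕSₕ = 579047.4.
n_C = 800·134878.5/579047.4 = 186.345... → 186.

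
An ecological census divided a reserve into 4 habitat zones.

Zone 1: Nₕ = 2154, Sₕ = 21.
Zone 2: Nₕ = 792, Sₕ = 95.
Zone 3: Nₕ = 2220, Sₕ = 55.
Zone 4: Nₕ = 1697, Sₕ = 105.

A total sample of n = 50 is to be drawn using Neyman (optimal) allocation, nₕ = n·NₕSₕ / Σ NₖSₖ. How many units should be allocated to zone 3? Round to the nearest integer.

1: NₕSₕ = 2154·21 = 45234
2: NₕSₕ = 792·95 = 75240
3: NₕSₕ = 2220·55 = 122100
4: NₕSₕ = 1697·105 = 178185
Σ NₕSₕ = 420759.
n_3 = 50·122100/420759 = 14.509... → 15.

15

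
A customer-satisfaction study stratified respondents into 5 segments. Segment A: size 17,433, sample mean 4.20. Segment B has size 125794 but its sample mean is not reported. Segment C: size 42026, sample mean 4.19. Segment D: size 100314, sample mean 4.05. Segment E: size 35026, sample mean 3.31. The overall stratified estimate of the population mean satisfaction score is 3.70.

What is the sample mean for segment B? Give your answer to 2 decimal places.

3.30

Σ Nₕx̄ₕ = N·μ, so 125794·x̄_B = 320593·3.70 − (17433·4.20 + 42026·4.19 + 100314·4.05 + 35026·3.31).
= 1186194.1 − 771515.3 = 414678.8.
x̄_B = 414678.8 / 125794 = 3.2965... → 3.30.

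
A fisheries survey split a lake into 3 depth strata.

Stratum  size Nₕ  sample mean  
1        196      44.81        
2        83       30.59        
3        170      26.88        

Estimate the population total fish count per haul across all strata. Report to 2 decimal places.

1: 196·44.81 = 8782.76
2: 83·30.59 = 2538.97
3: 170·26.88 = 4569.6
τ̂ = Σ Nₕx̄ₕ = 15891.33.

15891.33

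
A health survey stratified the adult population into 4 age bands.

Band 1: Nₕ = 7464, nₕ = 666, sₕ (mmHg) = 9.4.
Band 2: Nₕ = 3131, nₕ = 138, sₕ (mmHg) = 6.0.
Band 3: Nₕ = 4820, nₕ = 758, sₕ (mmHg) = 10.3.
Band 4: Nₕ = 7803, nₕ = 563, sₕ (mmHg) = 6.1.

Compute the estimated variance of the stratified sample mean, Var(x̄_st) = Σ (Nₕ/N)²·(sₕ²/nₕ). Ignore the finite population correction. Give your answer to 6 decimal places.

0.031952

N = 23218; Wₕ = Nₕ/N.
band 1: (7464/23218)²·9.4²/666 = 0.013711189
band 2: (3131/23218)²·6.0²/138 = 0.004743948
band 3: (4820/23218)²·10.3²/758 = 0.006031839
band 4: (7803/23218)²·6.1²/563 = 0.007464915
Sum = 0.031951891 → 0.031952.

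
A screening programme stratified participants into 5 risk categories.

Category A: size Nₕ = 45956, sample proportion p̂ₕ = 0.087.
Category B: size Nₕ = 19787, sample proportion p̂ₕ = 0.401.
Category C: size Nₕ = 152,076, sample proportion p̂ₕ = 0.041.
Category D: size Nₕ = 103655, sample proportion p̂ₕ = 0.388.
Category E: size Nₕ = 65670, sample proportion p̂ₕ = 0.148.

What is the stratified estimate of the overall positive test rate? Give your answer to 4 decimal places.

N = 45956 + 19787 + 152076 + 103655 + 65670 = 387144.
Overall proportion = Σ (Nₕ/N)·p̂ₕ.
Σ Nₕp̂ₕ = 3998.172 + 7934.587 + 6235.116 + 40218.14 + 9719.16 = 68105.175.
68105.175 / 387144 = 0.175917... → 0.1759.

0.1759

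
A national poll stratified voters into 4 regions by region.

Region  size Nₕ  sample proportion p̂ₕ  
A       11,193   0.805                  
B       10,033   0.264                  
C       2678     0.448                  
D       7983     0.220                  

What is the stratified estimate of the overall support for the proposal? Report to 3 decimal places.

0.458

Wₕ = Nₕ/N with N = 31887: 0.3510, 0.3146, 0.0840, 0.2504.
p̂_st = 0.3510·0.805 + 0.3146·0.264 + 0.0840·0.448 + 0.2504·0.220 ≈ 0.45834... → 0.458.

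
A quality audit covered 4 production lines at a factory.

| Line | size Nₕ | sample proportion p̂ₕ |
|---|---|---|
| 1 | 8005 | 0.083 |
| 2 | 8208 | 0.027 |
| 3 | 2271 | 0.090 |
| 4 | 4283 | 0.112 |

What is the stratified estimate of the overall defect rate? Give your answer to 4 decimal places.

0.0690

N = 8005 + 8208 + 2271 + 4283 = 22767.
Overall proportion = Σ (Nₕ/N)·p̂ₕ.
Σ Nₕp̂ₕ = 664.415 + 221.616 + 204.39 + 479.696 = 1570.117.
1570.117 / 22767 = 0.068965... → 0.0690.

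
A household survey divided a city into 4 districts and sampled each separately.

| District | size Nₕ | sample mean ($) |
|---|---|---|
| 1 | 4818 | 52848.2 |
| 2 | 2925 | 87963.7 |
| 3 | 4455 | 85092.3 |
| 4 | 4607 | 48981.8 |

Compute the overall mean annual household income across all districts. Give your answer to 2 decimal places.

x̄_st = (Σ Nₕx̄ₕ) / (Σ Nₕ) = (4818·52848.2 + 2925·87963.7 + 4455·85092.3 + 4607·48981.8) / 16805
= 1116661799.2 / 16805 = 66448.1880... → 66448.19.

66448.19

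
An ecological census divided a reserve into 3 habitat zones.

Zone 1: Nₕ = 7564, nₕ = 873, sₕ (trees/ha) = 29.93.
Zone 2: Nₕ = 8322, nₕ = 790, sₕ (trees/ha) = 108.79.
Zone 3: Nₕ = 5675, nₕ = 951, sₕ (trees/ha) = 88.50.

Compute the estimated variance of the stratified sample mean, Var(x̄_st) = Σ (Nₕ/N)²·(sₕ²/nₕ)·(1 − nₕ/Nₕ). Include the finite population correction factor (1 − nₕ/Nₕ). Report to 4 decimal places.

N = 21561. Term for each stratum: Wₕ²sₕ²/nₕ·(1−nₕ/Nₕ).
Var(x̄_st) = 0.1117131 + 2.0199987 + 0.4749457 = 2.6066575 → 2.6067.

2.6067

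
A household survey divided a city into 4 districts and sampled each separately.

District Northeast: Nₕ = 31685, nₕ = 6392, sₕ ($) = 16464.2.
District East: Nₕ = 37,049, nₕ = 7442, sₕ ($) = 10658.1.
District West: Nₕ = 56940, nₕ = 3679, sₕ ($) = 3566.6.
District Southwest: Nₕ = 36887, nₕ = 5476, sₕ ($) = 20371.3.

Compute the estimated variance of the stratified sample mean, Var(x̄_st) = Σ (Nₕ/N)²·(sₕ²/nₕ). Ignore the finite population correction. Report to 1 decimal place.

6730.2

N = 162561. Term for each stratum: Wₕ²sₕ²/nₕ.
Var(x̄_st) = 1611.0878 + 792.8484 + 424.2103 + 3902.0066 = 6730.1531 → 6730.2.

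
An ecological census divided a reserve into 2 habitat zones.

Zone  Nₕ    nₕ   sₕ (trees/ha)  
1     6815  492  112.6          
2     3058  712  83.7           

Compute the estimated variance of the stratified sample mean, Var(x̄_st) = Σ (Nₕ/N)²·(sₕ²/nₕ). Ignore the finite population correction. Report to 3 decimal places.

N = 9873; Wₕ = Nₕ/N.
zone 1: (6815/9873)²·112.6²/492 = 12.278495
zone 2: (3058/9873)²·83.7²/712 = 0.943947
Sum = 13.222442 → 13.222.

13.222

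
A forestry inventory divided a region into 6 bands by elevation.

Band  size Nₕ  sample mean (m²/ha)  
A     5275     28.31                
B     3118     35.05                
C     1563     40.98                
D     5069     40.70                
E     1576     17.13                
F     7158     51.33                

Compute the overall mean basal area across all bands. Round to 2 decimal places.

38.87

N = 5275 + 3118 + 1563 + 5069 + 1576 + 7158 = 23759.
Weight each subgroup mean by Nₕ/N and sum.
Σ Nₕx̄ₕ = 5275·28.31 + 3118·35.05 + 1563·40.98 + 5069·40.70 + 1576·17.13 + 7158·51.33 = 149335.25 + 109285.9 + 64051.74 + 206308.3 + 26996.88 + 367420.14 = 923398.21.
Divide by N: 923398.21 / 23759 = 38.8652... → 38.87.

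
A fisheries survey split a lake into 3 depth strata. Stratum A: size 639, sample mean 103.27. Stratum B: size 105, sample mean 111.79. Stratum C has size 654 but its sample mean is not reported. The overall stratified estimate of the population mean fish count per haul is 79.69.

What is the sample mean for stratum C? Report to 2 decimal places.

51.50

N = 639 + 105 + 654 = 1398.
Overall total = μ·N = 79.69·1398 = 111406.62.
Subtract the known strata: 639·103.27 + 105·111.79 = 77727.48.
Remaining total for stratum C: 111406.62 − 77727.48 = 33679.14.
Divide by its size: 33679.14 / 654 = 51.4972... → 51.50.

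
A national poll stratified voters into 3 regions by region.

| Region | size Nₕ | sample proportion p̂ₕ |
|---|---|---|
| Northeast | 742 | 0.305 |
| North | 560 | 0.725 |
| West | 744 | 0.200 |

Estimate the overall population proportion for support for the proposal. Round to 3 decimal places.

Wₕ = Nₕ/N with N = 2046: 0.3627, 0.2737, 0.3636.
p̂_st = 0.3627·0.305 + 0.2737·0.725 + 0.3636·0.200 ≈ 0.38177... → 0.382.

0.382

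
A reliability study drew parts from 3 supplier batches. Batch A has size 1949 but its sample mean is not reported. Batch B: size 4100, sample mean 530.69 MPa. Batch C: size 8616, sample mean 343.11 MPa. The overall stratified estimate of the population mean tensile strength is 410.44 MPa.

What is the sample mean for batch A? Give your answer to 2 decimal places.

455.12

N = 1949 + 4100 + 8616 = 14665.
Overall total = μ·N = 410.44·14665 = 6019102.6.
Subtract the known strata: 4100·530.69 + 8616·343.11 = 5132064.76.
Remaining total for batch A: 6019102.6 − 5132064.76 = 887037.84.
Divide by its size: 887037.84 / 1949 = 455.1246... → 455.12.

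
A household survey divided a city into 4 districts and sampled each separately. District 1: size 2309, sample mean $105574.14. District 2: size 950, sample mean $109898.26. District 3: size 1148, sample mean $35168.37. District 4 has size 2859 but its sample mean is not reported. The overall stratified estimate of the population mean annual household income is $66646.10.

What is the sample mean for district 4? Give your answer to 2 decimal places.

33474.37

N = 2309 + 950 + 1148 + 2859 = 7266.
Overall total = μ·N = 66646.10·7266 = 484250562.6.
Subtract the known strata: 2309·105574.14 + 950·109898.26 + 1148·35168.37 = 388547325.02.
Remaining total for district 4: 484250562.6 − 388547325.02 = 95703237.58.
Divide by its size: 95703237.58 / 2859 = 33474.3748... → 33474.37.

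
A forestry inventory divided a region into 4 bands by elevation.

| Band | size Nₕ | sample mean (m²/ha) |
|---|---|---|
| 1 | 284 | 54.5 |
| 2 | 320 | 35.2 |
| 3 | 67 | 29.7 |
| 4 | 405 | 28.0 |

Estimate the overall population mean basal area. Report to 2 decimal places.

37.24

N = 1076; weights Wₕ = Nₕ/N = (0.2639, 0.2974, 0.0623, 0.3764).
x̄_st = Σ Wₕ·x̄ₕ = 0.2639·54.5 + 0.2974·35.2 + 0.0623·29.7 + 0.3764·28.0 ≈ 37.2415...
→ 37.24.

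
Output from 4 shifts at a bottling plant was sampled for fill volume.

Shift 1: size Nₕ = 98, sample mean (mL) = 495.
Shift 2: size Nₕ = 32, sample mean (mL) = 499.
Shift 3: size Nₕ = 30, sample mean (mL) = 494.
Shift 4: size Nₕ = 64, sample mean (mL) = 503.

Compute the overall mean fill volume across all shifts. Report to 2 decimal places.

N = 224; weights Wₕ = Nₕ/N = (0.4375, 0.1429, 0.1339, 0.2857).
x̄_st = Σ Wₕ·x̄ₕ = 0.4375·495 + 0.1429·499 + 0.1339·494 + 0.2857·503 ≈ 497.7232...
→ 497.72.

497.72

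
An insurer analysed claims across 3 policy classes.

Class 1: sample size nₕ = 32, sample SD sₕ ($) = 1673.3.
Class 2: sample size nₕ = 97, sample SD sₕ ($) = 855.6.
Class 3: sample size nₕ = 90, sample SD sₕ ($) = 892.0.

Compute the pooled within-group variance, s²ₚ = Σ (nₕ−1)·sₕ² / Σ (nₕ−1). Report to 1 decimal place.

Degrees of freedom: 31 + 96 + 89 = 216.
Σ(nₕ−1)sₕ² = 31·2799932.89 + 96·732051.36 + 89·795664 = 227888946.15.
s²ₚ = 227888946.15 / 216 = 1055041.417... → 1055041.4.

1055041.4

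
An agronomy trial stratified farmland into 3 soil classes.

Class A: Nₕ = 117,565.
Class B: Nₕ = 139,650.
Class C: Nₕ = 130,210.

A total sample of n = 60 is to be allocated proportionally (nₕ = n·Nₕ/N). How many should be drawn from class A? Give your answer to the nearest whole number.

Share of class A = 117565/387425 = 0.30345.
Allocate 60 × 0.30345 = 18.207... → 18.

18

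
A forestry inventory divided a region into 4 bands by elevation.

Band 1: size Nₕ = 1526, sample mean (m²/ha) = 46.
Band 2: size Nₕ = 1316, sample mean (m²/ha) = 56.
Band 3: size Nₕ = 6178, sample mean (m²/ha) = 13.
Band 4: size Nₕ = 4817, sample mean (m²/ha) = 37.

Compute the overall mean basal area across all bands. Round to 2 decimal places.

29.08

N = 13837; weights Wₕ = Nₕ/N = (0.1103, 0.0951, 0.4465, 0.3481).
x̄_st = Σ Wₕ·x̄ₕ = 0.1103·46 + 0.0951·56 + 0.4465·13 + 0.3481·37 ≈ 29.0840...
→ 29.08.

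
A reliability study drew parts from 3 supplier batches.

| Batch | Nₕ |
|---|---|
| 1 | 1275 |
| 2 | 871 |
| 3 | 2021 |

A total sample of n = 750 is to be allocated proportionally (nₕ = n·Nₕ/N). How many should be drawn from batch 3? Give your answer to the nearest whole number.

364

N = 1275 + 871 + 2021 = 4167.
n_3 = 750·2021/4167 = 363.751... → 364.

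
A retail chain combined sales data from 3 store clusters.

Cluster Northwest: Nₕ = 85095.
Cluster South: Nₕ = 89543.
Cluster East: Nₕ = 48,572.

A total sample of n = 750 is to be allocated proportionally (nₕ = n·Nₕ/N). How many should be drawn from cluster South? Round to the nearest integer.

N = 85095 + 89543 + 48572 = 223210.
n_South = 750·89543/223210 = 300.870... → 301.

301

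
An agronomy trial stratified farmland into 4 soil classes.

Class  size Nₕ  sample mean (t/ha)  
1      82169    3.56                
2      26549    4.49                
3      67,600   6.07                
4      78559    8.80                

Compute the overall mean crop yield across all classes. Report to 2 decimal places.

x̄_st = (Σ Nₕx̄ₕ) / (Σ Nₕ) = (82169·3.56 + 26549·4.49 + 67600·6.07 + 78559·8.80) / 254877
= 1513377.85 / 254877 = 5.9377... → 5.94.

5.94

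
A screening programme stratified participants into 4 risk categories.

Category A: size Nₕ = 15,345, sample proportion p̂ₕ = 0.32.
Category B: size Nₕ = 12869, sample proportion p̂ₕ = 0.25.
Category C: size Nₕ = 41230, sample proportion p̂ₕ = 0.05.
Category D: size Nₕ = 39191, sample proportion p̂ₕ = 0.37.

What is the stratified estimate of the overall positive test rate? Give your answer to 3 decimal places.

N = 15345 + 12869 + 41230 + 39191 = 108635.
Overall proportion = Σ (Nₕ/N)·p̂ₕ.
Σ Nₕp̂ₕ = 4910.4 + 3217.25 + 2061.5 + 14500.67 = 24689.82.
24689.82 / 108635 = 0.22727... → 0.227.

0.227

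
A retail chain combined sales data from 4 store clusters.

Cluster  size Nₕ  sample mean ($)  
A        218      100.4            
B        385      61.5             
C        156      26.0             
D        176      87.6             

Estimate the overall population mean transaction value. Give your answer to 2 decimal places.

69.56

x̄_st = (Σ Nₕx̄ₕ) / (Σ Nₕ) = (218·100.4 + 385·61.5 + 156·26.0 + 176·87.6) / 935
= 65038.3 / 935 = 69.5597... → 69.56.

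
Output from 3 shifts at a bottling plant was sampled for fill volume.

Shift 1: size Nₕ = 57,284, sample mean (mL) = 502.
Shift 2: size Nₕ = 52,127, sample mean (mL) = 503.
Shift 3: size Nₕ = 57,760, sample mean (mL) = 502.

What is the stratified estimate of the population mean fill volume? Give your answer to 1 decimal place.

N = 167171; weights Wₕ = Nₕ/N = (0.3427, 0.3118, 0.3455).
x̄_st = Σ Wₕ·x̄ₕ = 0.3427·502 + 0.3118·503 + 0.3455·502 ≈ 502.312...
→ 502.3.

502.3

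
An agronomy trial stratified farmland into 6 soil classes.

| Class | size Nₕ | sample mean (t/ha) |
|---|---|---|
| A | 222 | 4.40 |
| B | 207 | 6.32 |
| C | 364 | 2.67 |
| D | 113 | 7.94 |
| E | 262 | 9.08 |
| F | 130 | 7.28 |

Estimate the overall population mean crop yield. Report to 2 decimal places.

5.76

x̄_st = (Σ Nₕx̄ₕ) / (Σ Nₕ) = (222·4.40 + 207·6.32 + 364·2.67 + 113·7.94 + 262·9.08 + 130·7.28) / 1298
= 7479.5 / 1298 = 5.7623... → 5.76.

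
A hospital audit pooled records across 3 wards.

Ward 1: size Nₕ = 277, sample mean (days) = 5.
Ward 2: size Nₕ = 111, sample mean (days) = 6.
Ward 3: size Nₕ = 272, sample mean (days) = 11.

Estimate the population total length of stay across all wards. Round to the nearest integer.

5043

Population total = Σ Nₕ·x̄ₕ (each stratum's size times its mean).
277·5 + 111·6 + 272·11 = 1385 + 666 + 2992 = 5043.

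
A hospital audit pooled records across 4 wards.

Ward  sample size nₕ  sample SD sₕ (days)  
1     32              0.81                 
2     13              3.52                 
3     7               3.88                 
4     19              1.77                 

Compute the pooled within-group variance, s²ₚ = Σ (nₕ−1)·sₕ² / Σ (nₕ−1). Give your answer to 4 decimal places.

4.7126

1: (32−1)·0.81² = 31·0.6561 = 20.3391
2: (13−1)·3.52² = 12·12.3904 = 148.6848
3: (7−1)·3.88² = 6·15.0544 = 90.3264
4: (19−1)·1.77² = 18·3.1329 = 56.3922
Numerator = 315.7425; denominator = Σ(nₕ−1) = 67.
s²ₚ = 315.7425/67 = 4.712575... → 4.7126.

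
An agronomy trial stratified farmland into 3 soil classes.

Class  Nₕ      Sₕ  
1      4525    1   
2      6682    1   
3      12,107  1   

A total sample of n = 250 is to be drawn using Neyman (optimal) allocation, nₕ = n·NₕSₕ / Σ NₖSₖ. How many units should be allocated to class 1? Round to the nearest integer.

Σ NₕSₕ = 4525·1 + 6682·1 + 12107·1 = 23314.
Share for 1: 4525/23314 = 0.19409.
n_1 = 250 × 0.19409 = 48.522... → 49.

49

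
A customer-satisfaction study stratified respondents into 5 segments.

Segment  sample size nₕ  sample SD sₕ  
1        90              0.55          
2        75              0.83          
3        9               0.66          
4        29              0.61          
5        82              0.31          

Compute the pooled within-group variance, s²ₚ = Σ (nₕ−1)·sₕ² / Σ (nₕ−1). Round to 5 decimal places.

Degrees of freedom: 89 + 74 + 8 + 28 + 81 = 280.
Σ(nₕ−1)sₕ² = 89·0.3025 + 74·0.6889 + 8·0.4356 + 28·0.3721 + 81·0.0961 = 99.5888.
s²ₚ = 99.5888 / 280 = 0.3556743... → 0.35567.

0.35567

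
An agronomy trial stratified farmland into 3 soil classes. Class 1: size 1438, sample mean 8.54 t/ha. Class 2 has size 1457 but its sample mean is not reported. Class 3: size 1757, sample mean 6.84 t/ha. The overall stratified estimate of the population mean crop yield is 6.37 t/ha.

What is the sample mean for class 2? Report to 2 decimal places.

3.66

N = 1438 + 1457 + 1757 = 4652.
Overall total = μ·N = 6.37·4652 = 29633.24.
Subtract the known strata: 1438·8.54 + 1757·6.84 = 24298.4.
Remaining total for class 2: 29633.24 − 24298.4 = 5334.84.
Divide by its size: 5334.84 / 1457 = 3.6615... → 3.66.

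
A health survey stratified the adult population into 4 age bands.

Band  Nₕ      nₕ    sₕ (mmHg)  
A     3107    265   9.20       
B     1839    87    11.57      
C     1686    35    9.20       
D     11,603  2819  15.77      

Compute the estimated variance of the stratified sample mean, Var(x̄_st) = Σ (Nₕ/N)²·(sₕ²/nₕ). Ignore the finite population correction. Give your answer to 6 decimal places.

N = 18235; Wₕ = Nₕ/N.
band A: (3107/18235)²·9.20²/265 = 0.009272583
band B: (1839/18235)²·11.57²/87 = 0.015649461
band C: (1686/18235)²·9.20²/35 = 0.020673367
band D: (11603/18235)²·15.77²/2819 = 0.035718841
Sum = 0.081314253 → 0.081314.

0.081314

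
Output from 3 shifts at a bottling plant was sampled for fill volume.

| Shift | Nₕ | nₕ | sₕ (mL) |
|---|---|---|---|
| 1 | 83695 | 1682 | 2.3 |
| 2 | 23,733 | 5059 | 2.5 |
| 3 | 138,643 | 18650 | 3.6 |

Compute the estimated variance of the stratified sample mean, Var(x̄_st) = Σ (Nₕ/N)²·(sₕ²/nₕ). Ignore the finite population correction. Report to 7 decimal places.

N = 246071; Wₕ = Nₕ/N.
shift 1: (83695/246071)²·2.3²/1682 = 0.0003638378
shift 2: (23733/246071)²·2.5²/5059 = 0.0000114921
shift 3: (138643/246071)²·3.6²/18650 = 0.0002205978
Sum = 0.0005959277 → 0.0005959.

0.0005959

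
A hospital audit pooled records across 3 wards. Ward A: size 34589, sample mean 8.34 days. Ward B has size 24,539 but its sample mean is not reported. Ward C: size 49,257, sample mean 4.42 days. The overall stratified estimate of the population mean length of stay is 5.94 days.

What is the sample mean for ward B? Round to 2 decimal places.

5.61

Σ Nₕx̄ₕ = N·μ, so 24539·x̄_B = 108385·5.94 − (34589·8.34 + 49257·4.42).
= 643806.9 − 506188.2 = 137618.7.
x̄_B = 137618.7 / 24539 = 5.6082... → 5.61.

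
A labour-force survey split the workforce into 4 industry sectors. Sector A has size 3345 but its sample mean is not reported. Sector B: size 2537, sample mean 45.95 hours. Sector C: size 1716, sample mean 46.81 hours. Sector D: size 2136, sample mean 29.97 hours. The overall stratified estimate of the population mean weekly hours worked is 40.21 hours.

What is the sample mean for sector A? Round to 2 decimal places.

39.01

N = 3345 + 2537 + 1716 + 2136 = 9734.
Overall total = μ·N = 40.21·9734 = 391404.14.
Subtract the known strata: 2537·45.95 + 1716·46.81 + 2136·29.97 = 260917.03.
Remaining total for sector A: 391404.14 − 260917.03 = 130487.11.
Divide by its size: 130487.11 / 3345 = 39.0096... → 39.01.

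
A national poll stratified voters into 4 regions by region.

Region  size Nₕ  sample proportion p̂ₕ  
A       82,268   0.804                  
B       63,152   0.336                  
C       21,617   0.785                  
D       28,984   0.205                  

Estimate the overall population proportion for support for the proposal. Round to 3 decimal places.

N = 82268 + 63152 + 21617 + 28984 = 196021.
Overall proportion = Σ (Nₕ/N)·p̂ₕ.
Σ Nₕp̂ₕ = 66143.472 + 21219.072 + 16969.345 + 5941.72 = 110273.609.
110273.609 / 196021 = 0.56256... → 0.563.

0.563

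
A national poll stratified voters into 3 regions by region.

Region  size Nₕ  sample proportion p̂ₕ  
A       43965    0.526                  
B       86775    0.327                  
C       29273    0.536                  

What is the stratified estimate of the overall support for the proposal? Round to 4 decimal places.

0.4199

N = 43965 + 86775 + 29273 = 160013.
Overall proportion = Σ (Nₕ/N)·p̂ₕ.
Σ Nₕp̂ₕ = 23125.59 + 28375.425 + 15690.328 = 67191.343.
67191.343 / 160013 = 0.419912... → 0.4199.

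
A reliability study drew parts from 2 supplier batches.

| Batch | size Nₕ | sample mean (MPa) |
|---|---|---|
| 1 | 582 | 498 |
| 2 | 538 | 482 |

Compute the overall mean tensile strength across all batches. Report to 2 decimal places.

490.31

x̄_st = (Σ Nₕx̄ₕ) / (Σ Nₕ) = (582·498 + 538·482) / 1120
= 549152 / 1120 = 490.3143... → 490.31.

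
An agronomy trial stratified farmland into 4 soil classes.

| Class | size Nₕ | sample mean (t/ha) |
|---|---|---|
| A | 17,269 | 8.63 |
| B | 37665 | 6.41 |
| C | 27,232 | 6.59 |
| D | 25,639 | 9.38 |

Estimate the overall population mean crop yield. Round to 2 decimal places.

N = 107805; weights Wₕ = Nₕ/N = (0.1602, 0.3494, 0.2526, 0.2378).
x̄_st = Σ Wₕ·x̄ₕ = 0.1602·8.63 + 0.3494·6.41 + 0.2526·6.59 + 0.2378·9.38 ≈ 7.5174...
→ 7.52.

7.52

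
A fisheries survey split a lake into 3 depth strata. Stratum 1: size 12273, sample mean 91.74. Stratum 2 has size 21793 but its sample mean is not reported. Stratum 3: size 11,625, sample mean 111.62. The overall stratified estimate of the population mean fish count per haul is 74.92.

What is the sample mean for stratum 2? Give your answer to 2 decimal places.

N = 12273 + 21793 + 11625 = 45691.
Overall total = μ·N = 74.92·45691 = 3423169.72.
Subtract the known strata: 12273·91.74 + 11625·111.62 = 2423507.52.
Remaining total for stratum 2: 3423169.72 − 2423507.52 = 999662.2.
Divide by its size: 999662.2 / 21793 = 45.8708... → 45.87.

45.87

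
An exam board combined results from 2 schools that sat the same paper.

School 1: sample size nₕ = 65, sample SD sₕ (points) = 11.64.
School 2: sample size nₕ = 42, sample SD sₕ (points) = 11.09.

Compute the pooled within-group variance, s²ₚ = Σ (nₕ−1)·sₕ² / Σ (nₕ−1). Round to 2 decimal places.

Degrees of freedom: 64 + 41 = 105.
Σ(nₕ−1)sₕ² = 64·135.4896 + 41·122.9881 = 13713.8465.
s²ₚ = 13713.8465 / 105 = 130.6081... → 130.61.

130.61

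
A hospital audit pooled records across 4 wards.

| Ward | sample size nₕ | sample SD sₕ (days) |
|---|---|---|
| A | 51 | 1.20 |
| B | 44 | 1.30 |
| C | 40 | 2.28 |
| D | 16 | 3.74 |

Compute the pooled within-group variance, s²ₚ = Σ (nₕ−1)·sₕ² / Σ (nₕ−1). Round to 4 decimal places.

3.7906

A: (51−1)·1.20² = 50·1.44 = 72
B: (44−1)·1.30² = 43·1.69 = 72.67
C: (40−1)·2.28² = 39·5.1984 = 202.7376
D: (16−1)·3.74² = 15·13.9876 = 209.814
Numerator = 557.2216; denominator = Σ(nₕ−1) = 147.
s²ₚ = 557.2216/147 = 3.790623... → 3.7906.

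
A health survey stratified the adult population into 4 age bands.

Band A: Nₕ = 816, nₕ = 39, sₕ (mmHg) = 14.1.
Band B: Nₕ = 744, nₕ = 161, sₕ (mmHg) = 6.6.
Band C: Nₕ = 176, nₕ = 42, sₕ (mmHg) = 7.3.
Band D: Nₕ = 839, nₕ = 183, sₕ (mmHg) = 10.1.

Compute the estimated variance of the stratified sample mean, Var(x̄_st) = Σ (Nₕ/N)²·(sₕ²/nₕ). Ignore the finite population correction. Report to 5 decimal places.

N = 2575; Wₕ = Nₕ/N.
band A: (816/2575)²·14.1²/39 = 0.51191690
band B: (744/2575)²·6.6²/161 = 0.02258673
band C: (176/2575)²·7.3²/42 = 0.00592744
band D: (839/2575)²·10.1²/183 = 0.05917811
Sum = 0.59960919 → 0.59961.

0.59961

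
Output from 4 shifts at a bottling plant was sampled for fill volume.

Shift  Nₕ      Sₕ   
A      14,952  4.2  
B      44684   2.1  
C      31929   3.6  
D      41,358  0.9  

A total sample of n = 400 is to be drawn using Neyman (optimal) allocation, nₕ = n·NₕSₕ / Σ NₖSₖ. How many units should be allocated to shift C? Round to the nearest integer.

A: NₕSₕ = 14952·4.2 = 62798.4
B: NₕSₕ = 44684·2.1 = 93836.4
C: NₕSₕ = 31929·3.6 = 114944.4
D: NₕSₕ = 41358·0.9 = 37222.2
Σ NₕSₕ = 308801.4.
n_C = 400·114944.4/308801.4 = 148.891... → 149.

149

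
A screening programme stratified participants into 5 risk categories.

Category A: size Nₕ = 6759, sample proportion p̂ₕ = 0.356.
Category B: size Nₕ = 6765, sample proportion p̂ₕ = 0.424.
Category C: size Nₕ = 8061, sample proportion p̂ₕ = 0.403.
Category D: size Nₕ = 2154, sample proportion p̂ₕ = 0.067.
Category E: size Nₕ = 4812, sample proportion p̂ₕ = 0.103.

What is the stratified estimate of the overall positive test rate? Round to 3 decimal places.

Wₕ = Nₕ/N with N = 28551: 0.2367, 0.2369, 0.2823, 0.0754, 0.1685.
p̂_st = 0.2367·0.356 + 0.2369·0.424 + 0.2823·0.403 + 0.0754·0.067 + 0.1685·0.103 ≈ 0.32094... → 0.321.

0.321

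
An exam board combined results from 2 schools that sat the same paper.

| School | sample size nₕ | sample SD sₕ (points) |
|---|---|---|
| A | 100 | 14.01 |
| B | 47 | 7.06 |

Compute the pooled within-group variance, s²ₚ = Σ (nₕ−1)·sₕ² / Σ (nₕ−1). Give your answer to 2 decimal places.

Degrees of freedom: 99 + 46 = 145.
Σ(nₕ−1)sₕ² = 99·196.2801 + 46·49.8436 = 21724.5355.
s²ₚ = 21724.5355 / 145 = 149.8244... → 149.82.

149.82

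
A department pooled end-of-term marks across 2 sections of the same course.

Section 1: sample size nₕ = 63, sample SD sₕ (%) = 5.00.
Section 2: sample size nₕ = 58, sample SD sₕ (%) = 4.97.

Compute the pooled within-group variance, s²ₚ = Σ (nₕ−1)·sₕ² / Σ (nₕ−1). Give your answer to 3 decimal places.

24.857

1: (63−1)·5.00² = 62·25 = 1550
2: (58−1)·4.97² = 57·24.7009 = 1407.9513
Numerator = 2957.9513; denominator = Σ(nₕ−1) = 119.
s²ₚ = 2957.9513/119 = 24.85673... → 24.857.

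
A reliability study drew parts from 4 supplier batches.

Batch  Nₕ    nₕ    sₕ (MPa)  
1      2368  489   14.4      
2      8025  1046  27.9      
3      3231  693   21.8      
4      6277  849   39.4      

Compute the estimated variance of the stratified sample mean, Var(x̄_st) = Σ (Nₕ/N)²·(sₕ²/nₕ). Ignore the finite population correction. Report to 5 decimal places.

N = 19901; Wₕ = Nₕ/N.
batch 1: (2368/19901)²·14.4²/489 = 0.00600385
batch 2: (8025/19901)²·27.9²/1046 = 0.12100881
batch 3: (3231/19901)²·21.8²/693 = 0.01807606
batch 4: (6277/19901)²·39.4²/849 = 0.18190273
Sum = 0.32699145 → 0.32699.

0.32699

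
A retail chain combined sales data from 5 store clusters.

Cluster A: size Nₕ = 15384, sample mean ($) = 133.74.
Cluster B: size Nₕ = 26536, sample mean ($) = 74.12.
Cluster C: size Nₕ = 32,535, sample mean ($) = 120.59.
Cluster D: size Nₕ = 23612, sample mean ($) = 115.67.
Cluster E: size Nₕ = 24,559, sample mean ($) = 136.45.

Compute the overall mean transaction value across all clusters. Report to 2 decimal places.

N = 15384 + 26536 + 32535 + 23612 + 24559 = 122626.
Overall mean = Σ (Nₕ/N)·x̄ₕ — weight by population share, not a simple average.
Σ Nₕx̄ₕ = 15384·133.74 + 26536·74.12 + 32535·120.59 + 23612·115.67 + 24559·136.45 = 2057456.16 + 1966848.32 + 3923395.65 + 2731200.04 + 3351075.55 = 14029975.72.
Divide by N: 14029975.72 / 122626 = 114.4127... → 114.41.

114.41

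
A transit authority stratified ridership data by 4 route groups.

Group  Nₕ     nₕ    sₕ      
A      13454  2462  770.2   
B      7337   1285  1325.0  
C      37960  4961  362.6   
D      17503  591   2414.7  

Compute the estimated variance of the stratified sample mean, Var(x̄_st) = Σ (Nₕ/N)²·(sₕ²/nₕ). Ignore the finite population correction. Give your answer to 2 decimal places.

N = 76254; Wₕ = Nₕ/N.
group A: (13454/76254)²·770.2²/2462 = 7.50061
group B: (7337/76254)²·1325.0²/1285 = 12.64854
group C: (37960/76254)²·362.6²/4961 = 6.56770
group D: (17503/76254)²·2414.7²/591 = 519.80279
Sum = 546.51965 → 546.52.

546.52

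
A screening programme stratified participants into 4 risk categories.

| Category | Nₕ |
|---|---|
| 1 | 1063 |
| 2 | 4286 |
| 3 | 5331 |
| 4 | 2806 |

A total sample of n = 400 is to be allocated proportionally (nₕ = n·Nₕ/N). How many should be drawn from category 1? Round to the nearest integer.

N = 1063 + 4286 + 5331 + 2806 = 13486.
n_1 = 400·1063/13486 = 31.529... → 32.

32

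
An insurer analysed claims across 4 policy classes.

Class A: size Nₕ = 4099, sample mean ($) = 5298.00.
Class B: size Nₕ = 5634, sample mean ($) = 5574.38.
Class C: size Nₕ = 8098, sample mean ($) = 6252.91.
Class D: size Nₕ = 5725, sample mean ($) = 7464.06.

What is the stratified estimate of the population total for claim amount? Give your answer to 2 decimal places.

Population total = Σ Nₕ·x̄ₕ (each stratum's size times its mean).
4099·5298.00 + 5634·5574.38 + 8098·6252.91 + 5725·7464.06 = 21716502 + 31406056.92 + 50636065.18 + 42731743.5 = 146490367.60.

146490367.60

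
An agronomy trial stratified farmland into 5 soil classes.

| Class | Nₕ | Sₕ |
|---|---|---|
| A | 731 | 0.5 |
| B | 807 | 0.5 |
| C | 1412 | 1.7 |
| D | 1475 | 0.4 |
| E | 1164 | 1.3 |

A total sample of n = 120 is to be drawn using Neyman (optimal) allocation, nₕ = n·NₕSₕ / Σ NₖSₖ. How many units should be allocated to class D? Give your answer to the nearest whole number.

Σ NₕSₕ = 731·0.5 + 807·0.5 + 1412·1.7 + 1475·0.4 + 1164·1.3 = 5272.6.
Share for D: 590/5272.6 = 0.11190.
n_D = 120 × 0.11190 = 13.428... → 13.

13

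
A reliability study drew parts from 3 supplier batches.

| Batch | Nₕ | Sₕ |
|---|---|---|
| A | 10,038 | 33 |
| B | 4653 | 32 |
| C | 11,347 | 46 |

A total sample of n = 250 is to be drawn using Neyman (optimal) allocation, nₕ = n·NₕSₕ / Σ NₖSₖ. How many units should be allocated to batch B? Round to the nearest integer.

A: NₕSₕ = 10038·33 = 331254
B: NₕSₕ = 4653·32 = 148896
C: NₕSₕ = 11347·46 = 521962
Σ NₕSₕ = 1002112.
n_B = 250·148896/1002112 = 37.146... → 37.

37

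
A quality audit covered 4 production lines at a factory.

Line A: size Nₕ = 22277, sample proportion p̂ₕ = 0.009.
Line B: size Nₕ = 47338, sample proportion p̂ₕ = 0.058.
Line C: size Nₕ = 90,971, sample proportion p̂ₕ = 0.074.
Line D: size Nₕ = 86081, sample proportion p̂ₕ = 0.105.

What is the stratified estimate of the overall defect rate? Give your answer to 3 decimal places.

N = 22277 + 47338 + 90971 + 86081 = 246667.
Overall proportion = Σ (Nₕ/N)·p̂ₕ.
Σ Nₕp̂ₕ = 200.493 + 2745.604 + 6731.854 + 9038.505 = 18716.456.
18716.456 / 246667 = 0.07588... → 0.076.

0.076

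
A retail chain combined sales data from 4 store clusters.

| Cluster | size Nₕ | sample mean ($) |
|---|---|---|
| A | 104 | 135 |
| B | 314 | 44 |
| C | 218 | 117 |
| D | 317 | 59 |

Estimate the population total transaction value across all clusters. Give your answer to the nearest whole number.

72065

Population total = Σ Nₕ·x̄ₕ (each stratum's size times its mean).
104·135 + 314·44 + 218·117 + 317·59 = 14040 + 13816 + 25506 + 18703 = 72065.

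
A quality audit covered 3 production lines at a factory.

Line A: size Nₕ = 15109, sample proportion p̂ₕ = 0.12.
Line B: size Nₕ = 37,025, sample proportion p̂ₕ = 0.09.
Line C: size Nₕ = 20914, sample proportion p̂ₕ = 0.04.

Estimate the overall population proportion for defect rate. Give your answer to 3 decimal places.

N = 15109 + 37025 + 20914 = 73048.
Overall proportion = Σ (Nₕ/N)·p̂ₕ.
Σ Nₕp̂ₕ = 1813.08 + 3332.25 + 836.56 = 5981.89.
5981.89 / 73048 = 0.08189... → 0.082.

0.082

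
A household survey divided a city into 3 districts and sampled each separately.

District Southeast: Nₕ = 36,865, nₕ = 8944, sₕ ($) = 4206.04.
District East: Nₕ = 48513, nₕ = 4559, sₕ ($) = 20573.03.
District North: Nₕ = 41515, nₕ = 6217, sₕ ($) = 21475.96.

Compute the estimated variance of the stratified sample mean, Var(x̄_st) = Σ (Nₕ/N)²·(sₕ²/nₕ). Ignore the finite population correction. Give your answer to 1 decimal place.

21677.3

N = 126893; Wₕ = Nₕ/N.
district Southeast: (36865/126893)²·4206.04²/8944 = 166.9430
district East: (48513/126893)²·20573.03²/4559 = 13569.6254
district North: (41515/126893)²·21475.96²/6217 = 7940.7050
Sum = 21677.2734 → 21677.3.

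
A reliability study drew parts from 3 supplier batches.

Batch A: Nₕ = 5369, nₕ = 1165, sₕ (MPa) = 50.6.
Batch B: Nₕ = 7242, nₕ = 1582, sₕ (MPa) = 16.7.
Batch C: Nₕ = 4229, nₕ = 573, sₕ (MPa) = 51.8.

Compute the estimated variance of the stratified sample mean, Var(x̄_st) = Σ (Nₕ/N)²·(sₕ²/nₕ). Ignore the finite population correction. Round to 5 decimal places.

N = 16840; Wₕ = Nₕ/N.
batch A: (5369/16840)²·50.6²/1165 = 0.22339721
batch B: (7242/16840)²·16.7²/1582 = 0.03260313
batch C: (4229/16840)²·51.8²/573 = 0.29532220
Sum = 0.55132254 → 0.55132.

0.55132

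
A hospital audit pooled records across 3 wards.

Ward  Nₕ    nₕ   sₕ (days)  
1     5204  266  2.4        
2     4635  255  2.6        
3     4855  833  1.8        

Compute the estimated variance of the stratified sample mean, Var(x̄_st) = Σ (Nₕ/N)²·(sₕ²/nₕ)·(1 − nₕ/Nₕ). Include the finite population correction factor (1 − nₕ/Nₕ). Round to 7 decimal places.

N = 14694; Wₕ = Nₕ/N.
ward 1: (5204/14694)²·2.4²/266·(1 − 266/5204) = 0.0025772061
ward 2: (4635/14694)²·2.6²/255·(1 − 255/4635) = 0.0024925868
ward 3: (4855/14694)²·1.8²/833·(1 − 833/4855) = 0.0003517639
Sum = 0.0054215568 → 0.0054216.

0.0054216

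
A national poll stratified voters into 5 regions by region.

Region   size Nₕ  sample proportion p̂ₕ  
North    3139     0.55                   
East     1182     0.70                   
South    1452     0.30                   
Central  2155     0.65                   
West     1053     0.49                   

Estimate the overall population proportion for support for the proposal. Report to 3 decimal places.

0.546

Wₕ = Nₕ/N with N = 8981: 0.3495, 0.1316, 0.1617, 0.2400, 0.1172.
p̂_st = 0.3495·0.55 + 0.1316·0.70 + 0.1617·0.30 + 0.2400·0.65 + 0.1172·0.49 ≈ 0.54628... → 0.546.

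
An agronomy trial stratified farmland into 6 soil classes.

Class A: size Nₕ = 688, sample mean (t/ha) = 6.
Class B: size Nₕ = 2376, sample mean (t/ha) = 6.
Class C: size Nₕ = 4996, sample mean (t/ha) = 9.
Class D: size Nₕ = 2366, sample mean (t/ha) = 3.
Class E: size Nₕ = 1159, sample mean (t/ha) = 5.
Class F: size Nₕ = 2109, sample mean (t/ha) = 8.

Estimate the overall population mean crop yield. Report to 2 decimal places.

N = 688 + 2376 + 4996 + 2366 + 1159 + 2109 = 13694.
Overall mean = Σ (Nₕ/N)·x̄ₕ — weight by population share, not a simple average.
Σ Nₕx̄ₕ = 688·6 + 2376·6 + 4996·9 + 2366·3 + 1159·5 + 2109·8 = 4128 + 14256 + 44964 + 7098 + 5795 + 16872 = 93113.
Divide by N: 93113 / 13694 = 6.7995... → 6.80.

6.80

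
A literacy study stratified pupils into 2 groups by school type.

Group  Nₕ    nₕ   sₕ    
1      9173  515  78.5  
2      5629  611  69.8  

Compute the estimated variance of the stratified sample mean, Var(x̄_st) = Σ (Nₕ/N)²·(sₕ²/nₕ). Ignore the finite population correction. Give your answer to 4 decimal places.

N = 14802. Term for each stratum: Wₕ²sₕ²/nₕ.
Var(x̄_st) = 4.5953021 + 1.1531647 = 5.7484668 → 5.7485.

5.7485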